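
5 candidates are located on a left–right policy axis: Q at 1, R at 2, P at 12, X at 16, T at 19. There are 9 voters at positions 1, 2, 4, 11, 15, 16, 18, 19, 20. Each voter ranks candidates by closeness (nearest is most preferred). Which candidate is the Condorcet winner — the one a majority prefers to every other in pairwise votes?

With single-peaked preferences on a line, the Condorcet winner is the candidate closest to the median voter.
The median voter (position 15) is closest to X at 16.
Check: X vs Q — voters closer to X: 6 of 9.

X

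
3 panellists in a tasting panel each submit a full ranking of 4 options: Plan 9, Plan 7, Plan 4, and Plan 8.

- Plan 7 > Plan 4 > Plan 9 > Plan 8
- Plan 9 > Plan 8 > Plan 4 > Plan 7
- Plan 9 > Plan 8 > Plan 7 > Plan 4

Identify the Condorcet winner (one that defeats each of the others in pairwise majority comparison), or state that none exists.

Head-to-head results (3 voters total):
Plan 9 vs Plan 7: Plan 9 wins 2–1.
Plan 9 vs Plan 4: Plan 9 wins 2–1.
Plan 9 vs Plan 8: Plan 9 wins 3–0.
Plan 7 vs Plan 4: Plan 7 wins 2–1.
Plan 7 vs Plan 8: Plan 8 wins 2–1.
Plan 4 vs Plan 8: Plan 8 wins 2–1.
Plan 9 beats each rival — Plan 7 (2–1), Plan 4 (2–1), Plan 8 (3–0) — so Plan 9 is the Condorcet winner.

Plan 9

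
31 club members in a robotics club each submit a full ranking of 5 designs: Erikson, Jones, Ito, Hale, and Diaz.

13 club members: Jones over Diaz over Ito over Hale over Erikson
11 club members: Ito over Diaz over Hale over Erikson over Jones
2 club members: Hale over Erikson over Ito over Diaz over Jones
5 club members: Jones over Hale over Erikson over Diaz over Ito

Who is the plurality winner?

First-place vote totals:
  Erikson: 0
  Jones: 18
  Ito: 11
  Hale: 2
  Diaz: 0
Jones has the most first-place votes.

Jones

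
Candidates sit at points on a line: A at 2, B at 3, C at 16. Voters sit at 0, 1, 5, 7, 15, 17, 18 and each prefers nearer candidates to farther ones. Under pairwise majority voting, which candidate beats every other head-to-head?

With single-peaked preferences on a line, the Condorcet winner is the candidate closest to the median voter.
The median voter (position 7) is closest to B at 3.
Check: B vs C — voters closer to B: 4 of 7.

B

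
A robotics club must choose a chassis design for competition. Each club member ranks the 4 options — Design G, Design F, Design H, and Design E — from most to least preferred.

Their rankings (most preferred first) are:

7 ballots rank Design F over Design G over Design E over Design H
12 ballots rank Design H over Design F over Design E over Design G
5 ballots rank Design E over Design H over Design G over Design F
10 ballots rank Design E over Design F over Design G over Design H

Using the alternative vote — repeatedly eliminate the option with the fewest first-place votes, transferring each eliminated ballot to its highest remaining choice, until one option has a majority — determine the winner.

Round 1: Design E 15, Design H 12, Design F 7, Design G 0. Design G has the fewest and is eliminated.
Round 2: Design E 15, Design H 12, Design F 7. Design F has the fewest and is eliminated.
Round 3: Design E 22, Design H 12. Design E has a majority.

Design E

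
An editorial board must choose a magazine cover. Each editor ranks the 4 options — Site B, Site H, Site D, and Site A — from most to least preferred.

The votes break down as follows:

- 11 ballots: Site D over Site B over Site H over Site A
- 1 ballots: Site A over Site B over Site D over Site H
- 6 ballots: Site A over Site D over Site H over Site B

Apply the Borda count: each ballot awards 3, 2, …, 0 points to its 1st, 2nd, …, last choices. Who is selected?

Borda scores:
  Site B: 11·2 + 2 + 6·0 = 24
  Site H: 11·1 + 0 + 6·1 = 17
  Site D: 11·3 + 1 + 6·2 = 46
  Site A: 11·0 + 3 + 6·3 = 21
Site D has the highest total.

Site D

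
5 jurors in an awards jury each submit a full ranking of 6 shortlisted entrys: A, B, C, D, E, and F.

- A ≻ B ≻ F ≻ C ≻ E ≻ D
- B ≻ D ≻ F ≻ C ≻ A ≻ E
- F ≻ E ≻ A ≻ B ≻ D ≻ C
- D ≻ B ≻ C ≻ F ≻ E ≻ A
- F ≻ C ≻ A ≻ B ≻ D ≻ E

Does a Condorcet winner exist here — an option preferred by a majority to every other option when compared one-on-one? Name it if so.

None — there is no Condorcet winner

Head-to-head results (5 voters total):
A vs B: A wins 3–2.
A vs C: C wins 3–2.
A vs D: A wins 3–2.
A vs E: A wins 3–2.
A vs F: F wins 4–1.
B vs C: B wins 4–1.
B vs D: B wins 4–1.
B vs E: B wins 4–1.
B vs F: B wins 3–2.
C vs D: D wins 3–2.
C vs E: C wins 4–1.
C vs F: F wins 4–1.
D vs E: D wins 3–2.
D vs F: F wins 3–2.
E vs F: F wins 5–0.
No candidate beats all others: A beats B beats C beats A, a majority cycle.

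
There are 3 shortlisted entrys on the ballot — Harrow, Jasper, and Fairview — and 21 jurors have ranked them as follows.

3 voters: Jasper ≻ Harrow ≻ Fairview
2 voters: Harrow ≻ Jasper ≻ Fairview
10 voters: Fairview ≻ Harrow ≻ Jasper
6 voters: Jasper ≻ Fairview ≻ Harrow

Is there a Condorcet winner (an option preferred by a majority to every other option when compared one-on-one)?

Head-to-head results (21 voters total):
Harrow vs Jasper: Harrow wins 12–9.
Harrow vs Fairview: Fairview wins 16–5.
Jasper vs Fairview: Jasper wins 11–10.
No candidate beats all others: Harrow beats Jasper beats Fairview beats Harrow, a majority cycle.

No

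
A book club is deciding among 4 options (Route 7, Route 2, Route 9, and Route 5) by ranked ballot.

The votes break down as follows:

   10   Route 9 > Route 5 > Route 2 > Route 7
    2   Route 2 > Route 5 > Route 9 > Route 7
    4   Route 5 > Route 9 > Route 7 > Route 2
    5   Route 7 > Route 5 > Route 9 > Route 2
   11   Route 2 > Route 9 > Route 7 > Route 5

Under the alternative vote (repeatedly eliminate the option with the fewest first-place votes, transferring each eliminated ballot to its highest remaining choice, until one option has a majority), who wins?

Route 9

Round 1: Route 2 13, Route 9 10, Route 7 5, Route 5 4. Route 5 has the fewest and is eliminated.
Round 2: Route 9 14, Route 2 13, Route 7 5. Route 7 has the fewest and is eliminated.
Round 3: Route 9 19, Route 2 13. Route 9 has a majority.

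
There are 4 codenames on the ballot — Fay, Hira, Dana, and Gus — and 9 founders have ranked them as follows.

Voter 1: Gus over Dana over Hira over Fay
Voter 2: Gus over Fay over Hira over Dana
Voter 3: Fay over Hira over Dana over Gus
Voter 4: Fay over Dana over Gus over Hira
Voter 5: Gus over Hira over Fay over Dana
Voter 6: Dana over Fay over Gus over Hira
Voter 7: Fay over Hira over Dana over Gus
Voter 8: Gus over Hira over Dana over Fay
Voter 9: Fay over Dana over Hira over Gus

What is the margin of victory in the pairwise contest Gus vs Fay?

Ballots ranking Gus above Fay: 4.
Ballots ranking Fay above Gus: 5.
Fay wins 5–4, a margin of 1.

1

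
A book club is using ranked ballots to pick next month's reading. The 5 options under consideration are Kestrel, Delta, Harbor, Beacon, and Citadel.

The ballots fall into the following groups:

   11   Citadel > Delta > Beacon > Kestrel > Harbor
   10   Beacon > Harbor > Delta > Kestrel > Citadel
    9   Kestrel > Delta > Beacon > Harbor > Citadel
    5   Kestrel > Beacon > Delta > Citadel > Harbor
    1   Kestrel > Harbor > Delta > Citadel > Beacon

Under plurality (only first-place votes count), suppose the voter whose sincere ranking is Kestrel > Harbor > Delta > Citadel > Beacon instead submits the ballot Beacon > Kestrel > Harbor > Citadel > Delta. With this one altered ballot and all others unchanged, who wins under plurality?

Kestrel

First-place totals with the altered ballot: Kestrel 14, Delta 0, Harbor 0, Beacon 11, Citadel 11.
The winner is unchanged: still Kestrel.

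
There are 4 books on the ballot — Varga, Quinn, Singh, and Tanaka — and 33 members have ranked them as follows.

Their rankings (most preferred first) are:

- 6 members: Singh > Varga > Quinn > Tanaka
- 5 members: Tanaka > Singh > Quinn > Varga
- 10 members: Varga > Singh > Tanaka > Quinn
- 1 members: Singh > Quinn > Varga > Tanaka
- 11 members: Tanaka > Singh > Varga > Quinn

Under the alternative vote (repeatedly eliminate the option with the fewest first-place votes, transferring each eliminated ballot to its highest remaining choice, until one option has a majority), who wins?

Varga

Round 1: Tanaka 16, Varga 10, Singh 7, Quinn 0. Quinn has the fewest and is eliminated.
Round 2: Tanaka 16, Varga 10, Singh 7. Singh has the fewest and is eliminated.
Round 3: Varga 17, Tanaka 16. Varga has a majority.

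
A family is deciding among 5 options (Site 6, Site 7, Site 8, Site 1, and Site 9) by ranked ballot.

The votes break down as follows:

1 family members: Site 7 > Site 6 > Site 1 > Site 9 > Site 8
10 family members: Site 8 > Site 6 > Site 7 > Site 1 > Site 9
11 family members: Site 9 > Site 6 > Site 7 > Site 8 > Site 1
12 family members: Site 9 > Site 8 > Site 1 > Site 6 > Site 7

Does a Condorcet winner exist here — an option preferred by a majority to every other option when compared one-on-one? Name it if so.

Head-to-head results (34 voters total):
Site 6 vs Site 7: Site 6 wins 33–1.
Site 6 vs Site 8: Site 8 wins 22–12.
Site 6 vs Site 1: Site 6 wins 22–12.
Site 6 vs Site 9: Site 9 wins 23–11.
Site 7 vs Site 8: Site 8 wins 22–12.
Site 7 vs Site 1: Site 7 wins 22–12.
Site 7 vs Site 9: Site 9 wins 23–11.
Site 8 vs Site 1: Site 8 wins 33–1.
Site 8 vs Site 9: Site 9 wins 24–10.
Site 1 vs Site 9: Site 9 wins 23–11.
Site 9 beats each rival — Site 6 (23–11), Site 7 (23–11), Site 8 (24–10), Site 1 (23–11) — so Site 9 is the Condorcet winner.

Site 9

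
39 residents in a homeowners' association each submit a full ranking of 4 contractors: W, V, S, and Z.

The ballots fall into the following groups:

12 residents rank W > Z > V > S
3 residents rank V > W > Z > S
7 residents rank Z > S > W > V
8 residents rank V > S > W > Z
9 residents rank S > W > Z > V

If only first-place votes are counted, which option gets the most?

First-place vote totals:
  W: 12
  V: 11
  S: 9
  Z: 7
W has the most first-place votes.

W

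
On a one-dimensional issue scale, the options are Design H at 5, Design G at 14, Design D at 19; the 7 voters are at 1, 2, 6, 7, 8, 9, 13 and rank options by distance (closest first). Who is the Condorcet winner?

With single-peaked preferences on a line, the Condorcet winner is the candidate closest to the median voter.
The median voter (position 7) is closest to Design H at 5.
Check: Design H vs Design D — voters closer to Design H: 6 of 7.

Design H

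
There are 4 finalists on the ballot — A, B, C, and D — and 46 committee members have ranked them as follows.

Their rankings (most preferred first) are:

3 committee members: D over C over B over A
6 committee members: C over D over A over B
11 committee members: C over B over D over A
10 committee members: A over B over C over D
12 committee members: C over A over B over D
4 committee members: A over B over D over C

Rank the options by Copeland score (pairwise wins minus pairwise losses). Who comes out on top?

C

Pairwise results:
  A vs B: A wins 32–14.
  A vs C: C wins 32–14.
  A vs D: A wins 26–20.
  B vs C: C wins 32–14.
  B vs D: B wins 37–9.
  C vs D: C wins 39–7.
Copeland scores (wins − losses):
  A: 2 − 1 = 1
  B: 1 − 2 = -1
  C: 3 − 0 = 3
  D: 0 − 3 = -3
C has the best Copeland score.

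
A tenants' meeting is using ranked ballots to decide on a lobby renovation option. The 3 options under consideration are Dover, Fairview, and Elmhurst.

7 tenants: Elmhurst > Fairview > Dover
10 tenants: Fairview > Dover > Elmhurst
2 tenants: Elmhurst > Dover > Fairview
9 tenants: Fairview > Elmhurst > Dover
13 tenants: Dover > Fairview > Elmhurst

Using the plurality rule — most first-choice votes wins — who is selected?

Fairview

First-place vote totals:
  Dover: 13
  Fairview: 19
  Elmhurst: 9
Fairview has the most first-place votes.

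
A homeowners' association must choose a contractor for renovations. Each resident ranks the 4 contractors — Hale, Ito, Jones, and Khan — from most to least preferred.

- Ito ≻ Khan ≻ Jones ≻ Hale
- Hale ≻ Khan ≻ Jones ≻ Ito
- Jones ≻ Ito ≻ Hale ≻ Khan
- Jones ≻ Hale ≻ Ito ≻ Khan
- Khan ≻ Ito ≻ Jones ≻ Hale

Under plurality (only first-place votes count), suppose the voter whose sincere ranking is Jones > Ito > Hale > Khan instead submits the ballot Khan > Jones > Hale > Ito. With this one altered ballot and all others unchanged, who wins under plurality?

Khan

First-place totals with the altered ballot: Hale 1, Ito 1, Jones 1, Khan 2.
The switch changes the winner from Jones to Khan.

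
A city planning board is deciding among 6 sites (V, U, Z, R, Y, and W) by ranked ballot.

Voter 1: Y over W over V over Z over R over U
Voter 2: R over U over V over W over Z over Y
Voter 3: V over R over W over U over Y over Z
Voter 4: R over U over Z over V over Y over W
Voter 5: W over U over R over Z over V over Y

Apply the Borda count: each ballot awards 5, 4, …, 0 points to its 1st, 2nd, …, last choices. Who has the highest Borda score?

Borda scores:
  V: 3 + 3 + 5 + 2 + 1 = 14
  U: 0 + 4 + 2 + 4 + 4 = 14
  Z: 2 + 1 + 0 + 3 + 2 = 8
  R: 1 + 5 + 4 + 5 + 3 = 18
  Y: 5 + 0 + 1 + 1 + 0 = 7
  W: 4 + 2 + 3 + 0 + 5 = 14
R has the highest total.

R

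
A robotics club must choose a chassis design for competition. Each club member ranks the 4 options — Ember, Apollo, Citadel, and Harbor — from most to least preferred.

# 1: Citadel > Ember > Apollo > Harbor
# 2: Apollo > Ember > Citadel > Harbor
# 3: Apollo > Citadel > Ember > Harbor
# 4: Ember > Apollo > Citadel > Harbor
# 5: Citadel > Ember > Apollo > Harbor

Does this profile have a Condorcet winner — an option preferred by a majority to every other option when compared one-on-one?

Head-to-head results (5 voters total):
Ember vs Apollo: Ember wins 3–2.
Ember vs Citadel: Citadel wins 3–2.
Ember vs Harbor: Ember wins 5–0.
Apollo vs Citadel: Apollo wins 3–2.
Apollo vs Harbor: Apollo wins 5–0.
Citadel vs Harbor: Citadel wins 5–0.
No candidate beats all others: Ember beats Apollo beats Citadel beats Ember, a majority cycle.

No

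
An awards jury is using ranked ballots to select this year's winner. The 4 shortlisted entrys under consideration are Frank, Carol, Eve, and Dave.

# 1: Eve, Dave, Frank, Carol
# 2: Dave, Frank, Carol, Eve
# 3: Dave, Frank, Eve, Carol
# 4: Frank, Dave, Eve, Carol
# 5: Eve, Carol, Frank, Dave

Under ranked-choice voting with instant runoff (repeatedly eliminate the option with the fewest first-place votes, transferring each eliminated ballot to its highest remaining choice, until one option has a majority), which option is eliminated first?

Carol

Round 1: Eve 2, Dave 2, Frank 1, Carol 0. Carol has the fewest and is eliminated.
Round 2: Eve 2, Dave 2, Frank 1. Frank has the fewest and is eliminated.
Round 3: Dave 3, Eve 2. Dave has a majority.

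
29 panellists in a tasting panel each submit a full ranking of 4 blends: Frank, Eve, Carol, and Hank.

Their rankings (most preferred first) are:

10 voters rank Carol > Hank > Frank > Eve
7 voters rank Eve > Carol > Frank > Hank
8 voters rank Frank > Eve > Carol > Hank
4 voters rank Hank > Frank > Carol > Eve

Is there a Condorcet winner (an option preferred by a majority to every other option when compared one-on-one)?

Head-to-head results (29 voters total):
Frank vs Eve: Frank wins 22–7.
Frank vs Carol: Carol wins 17–12.
Frank vs Hank: Frank wins 15–14.
Eve vs Carol: Eve wins 15–14.
Eve vs Hank: Eve wins 15–14.
Carol vs Hank: Carol wins 25–4.
No candidate beats all others: Frank beats Eve beats Carol beats Frank, a majority cycle.

No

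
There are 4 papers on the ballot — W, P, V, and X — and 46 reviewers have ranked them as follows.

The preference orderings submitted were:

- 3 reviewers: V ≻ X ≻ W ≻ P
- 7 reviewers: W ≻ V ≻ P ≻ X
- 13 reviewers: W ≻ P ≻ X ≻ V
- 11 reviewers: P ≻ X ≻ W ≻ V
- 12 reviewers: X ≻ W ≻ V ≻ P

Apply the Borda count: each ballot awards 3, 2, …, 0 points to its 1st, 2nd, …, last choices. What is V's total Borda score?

Borda scores:
  W: 3·1 + 7·3 + 13·3 + 11·1 + 12·2 = 98
  P: 3·0 + 7·1 + 13·2 + 11·3 + 12·0 = 66
  V: 3·3 + 7·2 + 13·0 + 11·0 + 12·1 = 35
  X: 3·2 + 7·0 + 13·1 + 11·2 + 12·3 = 77

35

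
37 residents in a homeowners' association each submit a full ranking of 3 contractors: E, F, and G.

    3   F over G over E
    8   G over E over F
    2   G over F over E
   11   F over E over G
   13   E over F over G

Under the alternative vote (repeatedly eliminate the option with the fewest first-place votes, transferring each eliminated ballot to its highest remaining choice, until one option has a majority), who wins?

E

Round 1: F 14, E 13, G 10. G has the fewest and is eliminated.
Round 2: E 21, F 16. E has a majority.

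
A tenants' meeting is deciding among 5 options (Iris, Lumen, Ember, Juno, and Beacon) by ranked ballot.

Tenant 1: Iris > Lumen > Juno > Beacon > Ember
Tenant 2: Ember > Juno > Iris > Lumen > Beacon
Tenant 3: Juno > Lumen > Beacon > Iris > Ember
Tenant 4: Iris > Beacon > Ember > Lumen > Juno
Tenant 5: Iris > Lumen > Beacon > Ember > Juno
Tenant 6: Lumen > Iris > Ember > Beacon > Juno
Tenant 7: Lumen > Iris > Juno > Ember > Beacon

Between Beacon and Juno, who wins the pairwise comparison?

Ballots ranking Beacon above Juno: 3.
Ballots ranking Juno above Beacon: 4.
Juno wins the head-to-head, 4–3.

Juno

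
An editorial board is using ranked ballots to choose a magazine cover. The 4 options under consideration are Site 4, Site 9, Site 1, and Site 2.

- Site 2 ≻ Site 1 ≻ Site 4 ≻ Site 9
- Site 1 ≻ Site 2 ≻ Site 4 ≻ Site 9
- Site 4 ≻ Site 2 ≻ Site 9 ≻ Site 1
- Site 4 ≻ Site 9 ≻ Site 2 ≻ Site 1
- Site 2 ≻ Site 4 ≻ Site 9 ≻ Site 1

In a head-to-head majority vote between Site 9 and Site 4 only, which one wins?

Ballots ranking Site 9 above Site 4: 0.
Ballots ranking Site 4 above Site 9: 5.
Site 4 wins the head-to-head, 5–0.

Site 4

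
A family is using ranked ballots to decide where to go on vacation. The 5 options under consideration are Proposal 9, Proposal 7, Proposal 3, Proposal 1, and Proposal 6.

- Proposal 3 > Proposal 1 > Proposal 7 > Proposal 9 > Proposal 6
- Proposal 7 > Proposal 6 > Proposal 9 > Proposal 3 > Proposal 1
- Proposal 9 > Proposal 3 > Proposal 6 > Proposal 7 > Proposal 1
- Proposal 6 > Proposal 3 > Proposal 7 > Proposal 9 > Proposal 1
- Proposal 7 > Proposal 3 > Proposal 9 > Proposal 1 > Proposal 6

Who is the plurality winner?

First-place vote totals:
  Proposal 9: 1
  Proposal 7: 2
  Proposal 3: 1
  Proposal 1: 0
  Proposal 6: 1
Proposal 7 has the most first-place votes.

Proposal 7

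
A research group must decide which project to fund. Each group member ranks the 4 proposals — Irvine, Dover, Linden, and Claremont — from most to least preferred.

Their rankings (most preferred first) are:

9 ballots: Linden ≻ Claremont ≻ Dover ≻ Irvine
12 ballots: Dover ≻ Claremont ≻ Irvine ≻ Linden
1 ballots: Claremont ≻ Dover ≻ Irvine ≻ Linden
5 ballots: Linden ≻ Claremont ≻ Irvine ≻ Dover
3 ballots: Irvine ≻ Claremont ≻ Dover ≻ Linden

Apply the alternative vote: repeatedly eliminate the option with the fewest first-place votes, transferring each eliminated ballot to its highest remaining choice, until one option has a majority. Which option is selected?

Round 1: Linden 14, Dover 12, Irvine 3, Claremont 1. Claremont has the fewest and is eliminated.
Round 2: Linden 14, Dover 13, Irvine 3. Irvine has the fewest and is eliminated.
Round 3: Dover 16, Linden 14. Dover has a majority.

Dover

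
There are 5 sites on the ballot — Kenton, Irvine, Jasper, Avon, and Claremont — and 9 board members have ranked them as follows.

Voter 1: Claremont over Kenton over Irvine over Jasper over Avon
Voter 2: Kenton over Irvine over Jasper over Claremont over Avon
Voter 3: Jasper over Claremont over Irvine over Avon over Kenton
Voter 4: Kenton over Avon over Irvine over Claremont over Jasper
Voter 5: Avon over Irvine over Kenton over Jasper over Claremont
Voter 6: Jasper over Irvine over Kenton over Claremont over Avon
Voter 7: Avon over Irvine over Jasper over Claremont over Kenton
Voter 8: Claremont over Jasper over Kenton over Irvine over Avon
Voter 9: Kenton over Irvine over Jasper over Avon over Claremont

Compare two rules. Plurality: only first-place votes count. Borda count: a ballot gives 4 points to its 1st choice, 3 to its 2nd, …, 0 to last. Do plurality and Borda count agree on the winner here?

No

Plurality first-place counts: Kenton 3, Irvine 0, Jasper 2, Avon 2, Claremont 2 → Kenton.
Borda totals: Kenton 21, Irvine 22, Jasper 19, Avon 13, Claremont 15 → Irvine.
The two rules disagree: plurality picks Kenton, Borda picks Irvine.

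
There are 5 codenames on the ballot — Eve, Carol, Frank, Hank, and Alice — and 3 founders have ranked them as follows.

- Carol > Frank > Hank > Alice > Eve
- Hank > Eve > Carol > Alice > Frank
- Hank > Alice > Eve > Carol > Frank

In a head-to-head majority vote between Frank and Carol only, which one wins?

Carol

Ballots ranking Frank above Carol: 0.
Ballots ranking Carol above Frank: 3.
Carol wins the head-to-head, 3–0.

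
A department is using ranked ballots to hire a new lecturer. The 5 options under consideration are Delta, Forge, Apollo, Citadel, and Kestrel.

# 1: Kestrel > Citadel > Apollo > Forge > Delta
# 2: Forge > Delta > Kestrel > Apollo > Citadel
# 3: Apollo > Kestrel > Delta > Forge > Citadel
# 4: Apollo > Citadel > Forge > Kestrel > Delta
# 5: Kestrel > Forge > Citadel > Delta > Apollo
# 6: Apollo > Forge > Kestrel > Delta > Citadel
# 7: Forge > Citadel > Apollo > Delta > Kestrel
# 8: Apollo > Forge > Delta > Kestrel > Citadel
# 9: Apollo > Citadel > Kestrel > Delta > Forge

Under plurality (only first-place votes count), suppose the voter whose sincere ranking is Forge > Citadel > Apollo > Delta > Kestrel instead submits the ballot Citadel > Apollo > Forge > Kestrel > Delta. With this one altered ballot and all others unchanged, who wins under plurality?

Apollo

First-place totals with the altered ballot: Delta 0, Forge 1, Apollo 5, Citadel 1, Kestrel 2.
The winner is unchanged: still Apollo.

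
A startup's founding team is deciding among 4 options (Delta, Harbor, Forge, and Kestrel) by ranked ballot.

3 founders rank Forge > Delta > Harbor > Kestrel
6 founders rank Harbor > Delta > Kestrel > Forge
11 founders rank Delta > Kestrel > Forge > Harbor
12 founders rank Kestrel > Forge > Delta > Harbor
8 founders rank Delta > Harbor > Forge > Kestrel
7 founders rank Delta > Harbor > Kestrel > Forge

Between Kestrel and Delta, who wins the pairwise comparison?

Ballots ranking Kestrel above Delta: 12.
Ballots ranking Delta above Kestrel: 3+6+11+8+7 = 35.
Delta wins the head-to-head, 35–12.

Delta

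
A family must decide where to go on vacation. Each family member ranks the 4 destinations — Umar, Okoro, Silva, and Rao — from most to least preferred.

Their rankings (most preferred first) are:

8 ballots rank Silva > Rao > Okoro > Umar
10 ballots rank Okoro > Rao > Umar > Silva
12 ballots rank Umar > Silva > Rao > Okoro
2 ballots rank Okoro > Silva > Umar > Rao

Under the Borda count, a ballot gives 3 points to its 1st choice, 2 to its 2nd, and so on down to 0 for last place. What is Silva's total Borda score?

Borda scores:
  Umar: 8·0 + 10·1 + 12·3 + 2·1 = 48
  Okoro: 8·1 + 10·3 + 12·0 + 2·3 = 44
  Silva: 8·3 + 10·0 + 12·2 + 2·2 = 52
  Rao: 8·2 + 10·2 + 12·1 + 2·0 = 48

52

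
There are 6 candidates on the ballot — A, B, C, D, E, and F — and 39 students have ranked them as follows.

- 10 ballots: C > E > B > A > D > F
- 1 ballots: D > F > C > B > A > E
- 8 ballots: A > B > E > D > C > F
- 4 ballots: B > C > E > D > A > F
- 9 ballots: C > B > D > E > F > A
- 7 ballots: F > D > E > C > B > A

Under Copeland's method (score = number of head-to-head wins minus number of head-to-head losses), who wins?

Pairwise results:
  A vs B: B wins 31–8.
  A vs C: C wins 31–8.
  A vs D: D wins 21–18.
  A vs E: E wins 30–9.
  A vs F: A wins 22–17.
  B vs C: C wins 27–12.
  B vs D: B wins 31–8.
  B vs E: B wins 22–17.
  B vs F: B wins 31–8.
  C vs D: C wins 23–16.
  C vs E: C wins 24–15.
  C vs F: C wins 31–8.
  D vs E: E wins 22–17.
  D vs F: D wins 32–7.
  E vs F: E wins 31–8.
Copeland scores (wins − losses):
  A: 1 − 4 = -3
  B: 4 − 1 = 3
  C: 5 − 0 = 5
  D: 2 − 3 = -1
  E: 3 − 2 = 1
  F: 0 − 5 = -5
C has the best Copeland score.

C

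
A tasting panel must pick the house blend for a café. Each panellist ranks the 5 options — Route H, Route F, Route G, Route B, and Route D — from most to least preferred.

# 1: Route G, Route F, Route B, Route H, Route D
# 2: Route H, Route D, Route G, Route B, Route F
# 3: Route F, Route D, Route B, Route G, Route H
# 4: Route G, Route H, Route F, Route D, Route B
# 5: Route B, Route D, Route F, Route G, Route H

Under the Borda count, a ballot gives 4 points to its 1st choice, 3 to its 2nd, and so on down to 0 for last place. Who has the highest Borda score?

Route G

Borda scores:
  Route H: 1 + 4 + 0 + 3 + 0 = 8
  Route F: 3 + 0 + 4 + 2 + 2 = 11
  Route G: 4 + 2 + 1 + 4 + 1 = 12
  Route B: 2 + 1 + 2 + 0 + 4 = 9
  Route D: 0 + 3 + 3 + 1 + 3 = 10
Route G has the highest total.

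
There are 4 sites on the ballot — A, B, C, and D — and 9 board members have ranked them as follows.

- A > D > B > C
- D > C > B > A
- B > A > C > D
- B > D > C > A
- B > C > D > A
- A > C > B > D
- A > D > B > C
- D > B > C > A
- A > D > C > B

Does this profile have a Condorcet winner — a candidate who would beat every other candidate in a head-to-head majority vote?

Head-to-head results (9 voters total):
A vs B: B wins 5–4.
A vs C: A wins 5–4.
A vs D: A wins 5–4.
B vs C: B wins 6–3.
B vs D: D wins 5–4.
C vs D: D wins 6–3.
No candidate beats all others: A beats D beats B beats A, a majority cycle.

No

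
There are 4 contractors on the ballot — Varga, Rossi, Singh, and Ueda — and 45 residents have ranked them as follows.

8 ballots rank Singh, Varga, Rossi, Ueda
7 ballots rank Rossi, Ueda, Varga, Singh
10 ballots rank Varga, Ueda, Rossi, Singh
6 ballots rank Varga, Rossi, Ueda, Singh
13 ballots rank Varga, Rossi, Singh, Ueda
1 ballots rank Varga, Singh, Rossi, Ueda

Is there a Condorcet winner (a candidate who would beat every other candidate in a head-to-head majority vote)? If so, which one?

Head-to-head results (45 voters total):
Varga vs Rossi: Varga wins 38–7.
Varga vs Singh: Varga wins 37–8.
Varga vs Ueda: Varga wins 38–7.
Rossi vs Singh: Rossi wins 36–9.
Rossi vs Ueda: Rossi wins 35–10.
Singh vs Ueda: Ueda wins 23–22.
Varga beats each rival — Rossi (38–7), Singh (37–8), Ueda (38–7) — so Varga is the Condorcet winner.

Varga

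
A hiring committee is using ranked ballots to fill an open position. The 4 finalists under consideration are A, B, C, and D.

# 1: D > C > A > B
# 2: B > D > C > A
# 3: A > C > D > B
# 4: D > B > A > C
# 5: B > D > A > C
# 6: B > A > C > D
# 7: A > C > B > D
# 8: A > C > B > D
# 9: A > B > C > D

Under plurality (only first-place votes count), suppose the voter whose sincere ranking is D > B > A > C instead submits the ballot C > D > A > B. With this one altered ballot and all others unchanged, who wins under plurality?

First-place totals with the altered ballot: A 4, B 3, C 1, D 1.
The winner is unchanged: still A.

A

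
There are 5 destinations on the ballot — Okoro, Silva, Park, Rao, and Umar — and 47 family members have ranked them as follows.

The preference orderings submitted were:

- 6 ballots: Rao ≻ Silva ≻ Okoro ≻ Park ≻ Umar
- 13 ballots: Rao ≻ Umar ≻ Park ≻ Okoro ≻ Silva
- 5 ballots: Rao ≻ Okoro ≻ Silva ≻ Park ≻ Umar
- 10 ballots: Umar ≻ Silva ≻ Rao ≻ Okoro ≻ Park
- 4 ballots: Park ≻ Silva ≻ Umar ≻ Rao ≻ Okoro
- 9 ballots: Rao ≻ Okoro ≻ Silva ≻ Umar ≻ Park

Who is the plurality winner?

First-place vote totals:
  Okoro: 0
  Silva: 0
  Park: 4
  Rao: 33
  Umar: 10
Rao has the most first-place votes.

Rao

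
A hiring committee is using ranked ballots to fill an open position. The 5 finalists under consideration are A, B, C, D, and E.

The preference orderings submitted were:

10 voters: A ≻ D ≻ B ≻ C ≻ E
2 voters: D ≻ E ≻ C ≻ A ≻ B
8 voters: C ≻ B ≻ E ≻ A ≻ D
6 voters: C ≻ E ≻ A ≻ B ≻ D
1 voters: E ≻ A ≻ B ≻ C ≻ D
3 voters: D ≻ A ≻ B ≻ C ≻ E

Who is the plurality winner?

First-place vote totals:
  A: 10
  B: 0
  C: 14
  D: 5
  E: 1
C has the most first-place votes.

C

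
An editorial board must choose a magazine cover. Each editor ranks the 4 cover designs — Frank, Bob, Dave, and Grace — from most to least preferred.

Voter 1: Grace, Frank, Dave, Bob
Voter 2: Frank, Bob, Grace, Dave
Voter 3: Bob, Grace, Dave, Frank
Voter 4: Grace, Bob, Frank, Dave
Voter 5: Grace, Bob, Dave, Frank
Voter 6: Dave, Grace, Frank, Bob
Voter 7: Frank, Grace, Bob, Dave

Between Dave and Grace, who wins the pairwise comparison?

Grace

Ballots ranking Dave above Grace: 1.
Ballots ranking Grace above Dave: 6.
Grace wins the head-to-head, 6–1.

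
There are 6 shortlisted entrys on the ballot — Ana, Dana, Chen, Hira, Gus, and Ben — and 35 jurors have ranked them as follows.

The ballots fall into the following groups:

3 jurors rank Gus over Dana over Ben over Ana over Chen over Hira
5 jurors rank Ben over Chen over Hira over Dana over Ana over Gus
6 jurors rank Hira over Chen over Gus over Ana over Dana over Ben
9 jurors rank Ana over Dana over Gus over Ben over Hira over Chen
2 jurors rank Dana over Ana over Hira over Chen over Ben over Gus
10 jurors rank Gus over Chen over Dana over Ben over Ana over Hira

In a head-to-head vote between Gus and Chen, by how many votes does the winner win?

Ballots ranking Gus above Chen: 3+9+10 = 22.
Ballots ranking Chen above Gus: 5+6+2 = 13.
Gus wins 22–13, a margin of 9.

9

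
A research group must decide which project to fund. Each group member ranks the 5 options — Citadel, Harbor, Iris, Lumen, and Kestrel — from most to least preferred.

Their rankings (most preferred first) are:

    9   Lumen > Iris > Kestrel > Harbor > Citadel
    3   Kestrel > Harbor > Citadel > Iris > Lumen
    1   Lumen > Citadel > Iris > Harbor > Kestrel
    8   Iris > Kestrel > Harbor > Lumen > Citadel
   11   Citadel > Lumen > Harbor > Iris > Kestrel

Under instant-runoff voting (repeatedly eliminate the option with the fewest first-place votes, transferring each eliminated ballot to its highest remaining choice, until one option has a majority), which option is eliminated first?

Harbor

Round 1: Citadel 11, Lumen 10, Iris 8, Kestrel 3, Harbor 0. Harbor has the fewest and is eliminated.
Round 2: Citadel 11, Lumen 10, Iris 8, Kestrel 3. Kestrel has the fewest and is eliminated.
Round 3: Citadel 14, Lumen 10, Iris 8. Iris has the fewest and is eliminated.
Round 4: Lumen 18, Citadel 14. Lumen has a majority.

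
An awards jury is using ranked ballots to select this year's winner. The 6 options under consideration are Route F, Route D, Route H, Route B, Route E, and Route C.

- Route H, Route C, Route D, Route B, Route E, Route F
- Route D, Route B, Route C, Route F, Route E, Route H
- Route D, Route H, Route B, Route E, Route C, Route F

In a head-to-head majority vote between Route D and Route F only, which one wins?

Ballots ranking Route D above Route F: 3.
Ballots ranking Route F above Route D: 0.
Route D wins the head-to-head, 3–0.

Route D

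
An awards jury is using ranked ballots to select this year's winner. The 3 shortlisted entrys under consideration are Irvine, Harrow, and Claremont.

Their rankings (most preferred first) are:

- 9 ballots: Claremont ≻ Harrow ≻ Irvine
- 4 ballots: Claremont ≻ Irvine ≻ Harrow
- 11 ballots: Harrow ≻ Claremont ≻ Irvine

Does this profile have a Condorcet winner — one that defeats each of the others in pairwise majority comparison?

Head-to-head results (24 voters total):
Irvine vs Harrow: Harrow wins 20–4.
Irvine vs Claremont: Claremont wins 24–0.
Harrow vs Claremont: Claremont wins 13–11.
Claremont beats each rival — Irvine (24–0), Harrow (13–11) — so Claremont is the Condorcet winner.

Yes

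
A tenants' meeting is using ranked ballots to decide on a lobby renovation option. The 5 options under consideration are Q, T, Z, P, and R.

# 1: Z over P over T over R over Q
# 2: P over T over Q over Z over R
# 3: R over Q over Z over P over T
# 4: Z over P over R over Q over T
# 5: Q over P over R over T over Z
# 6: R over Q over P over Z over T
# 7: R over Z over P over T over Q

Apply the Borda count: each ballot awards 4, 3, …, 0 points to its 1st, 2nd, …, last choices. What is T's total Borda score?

Borda scores:
  Q: 0 + 2 + 3 + 1 + 4 + 3 + 0 = 13
  T: 2 + 3 + 0 + 0 + 1 + 0 + 1 = 7
  Z: 4 + 1 + 2 + 4 + 0 + 1 + 3 = 15
  P: 3 + 4 + 1 + 3 + 3 + 2 + 2 = 18
  R: 1 + 0 + 4 + 2 + 2 + 4 + 4 = 17

7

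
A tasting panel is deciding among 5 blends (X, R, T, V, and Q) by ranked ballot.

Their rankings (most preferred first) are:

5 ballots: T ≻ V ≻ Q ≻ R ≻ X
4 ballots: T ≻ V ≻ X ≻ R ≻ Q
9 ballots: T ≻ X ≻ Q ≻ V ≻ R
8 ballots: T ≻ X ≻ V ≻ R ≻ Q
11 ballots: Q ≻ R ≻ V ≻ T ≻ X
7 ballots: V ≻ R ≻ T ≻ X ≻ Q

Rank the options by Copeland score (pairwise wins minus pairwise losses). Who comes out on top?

T

Pairwise results:
  X vs R: R wins 23–21.
  X vs T: T wins 44–0.
  X vs V: V wins 27–17.
  X vs Q: X wins 28–16.
  R vs T: T wins 26–18.
  R vs V: V wins 33–11.
  R vs Q: Q wins 25–19.
  T vs V: T wins 26–18.
  T vs Q: T wins 33–11.
  V vs Q: V wins 24–20.
Copeland scores (wins − losses):
  X: 1 − 3 = -2
  R: 1 − 3 = -2
  T: 4 − 0 = 4
  V: 3 − 1 = 2
  Q: 1 − 3 = -2
T has the best Copeland score.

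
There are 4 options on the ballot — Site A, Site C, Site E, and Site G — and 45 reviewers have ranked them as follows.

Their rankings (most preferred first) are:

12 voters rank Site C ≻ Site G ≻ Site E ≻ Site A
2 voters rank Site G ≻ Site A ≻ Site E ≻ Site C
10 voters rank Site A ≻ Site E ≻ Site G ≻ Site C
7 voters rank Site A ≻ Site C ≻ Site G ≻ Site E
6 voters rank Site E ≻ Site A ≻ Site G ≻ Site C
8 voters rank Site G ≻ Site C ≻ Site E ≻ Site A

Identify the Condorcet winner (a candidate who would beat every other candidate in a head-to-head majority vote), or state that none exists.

There is no Condorcet winner

Head-to-head results (45 voters total):
Site A vs Site C: Site A wins 25–20.
Site A vs Site E: Site E wins 26–19.
Site A vs Site G: Site A wins 23–22.
Site C vs Site E: Site C wins 27–18.
Site C vs Site G: Site G wins 26–19.
Site E vs Site G: Site G wins 29–16.
No candidate beats all others: Site A beats Site C beats Site E beats Site A, a majority cycle.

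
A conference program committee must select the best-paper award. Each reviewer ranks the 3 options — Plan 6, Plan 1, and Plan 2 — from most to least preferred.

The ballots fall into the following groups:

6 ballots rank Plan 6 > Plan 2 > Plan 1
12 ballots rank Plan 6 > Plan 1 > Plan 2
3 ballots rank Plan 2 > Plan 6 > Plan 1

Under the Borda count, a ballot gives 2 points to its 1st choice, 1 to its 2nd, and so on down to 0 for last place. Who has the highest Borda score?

Borda scores:
  Plan 6: 6·2 + 12·2 + 3·1 = 39
  Plan 1: 6·0 + 12·1 + 3·0 = 12
  Plan 2: 6·1 + 12·0 + 3·2 = 12
Plan 6 has the highest total.

Plan 6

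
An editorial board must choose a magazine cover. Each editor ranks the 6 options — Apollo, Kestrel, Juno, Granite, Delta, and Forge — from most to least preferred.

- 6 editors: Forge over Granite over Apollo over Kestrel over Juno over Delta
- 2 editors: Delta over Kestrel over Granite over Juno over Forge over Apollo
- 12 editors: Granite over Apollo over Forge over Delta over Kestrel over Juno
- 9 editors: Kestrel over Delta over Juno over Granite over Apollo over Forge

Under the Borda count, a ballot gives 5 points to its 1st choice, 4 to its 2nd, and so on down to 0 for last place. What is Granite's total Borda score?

Borda scores:
  Apollo: 6·3 + 2·0 + 12·4 + 9·1 = 75
  Kestrel: 6·2 + 2·4 + 12·1 + 9·5 = 77
  Juno: 6·1 + 2·2 + 12·0 + 9·3 = 37
  Granite: 6·4 + 2·3 + 12·5 + 9·2 = 108
  Delta: 6·0 + 2·5 + 12·2 + 9·4 = 70
  Forge: 6·5 + 2·1 + 12·3 + 9·0 = 68

108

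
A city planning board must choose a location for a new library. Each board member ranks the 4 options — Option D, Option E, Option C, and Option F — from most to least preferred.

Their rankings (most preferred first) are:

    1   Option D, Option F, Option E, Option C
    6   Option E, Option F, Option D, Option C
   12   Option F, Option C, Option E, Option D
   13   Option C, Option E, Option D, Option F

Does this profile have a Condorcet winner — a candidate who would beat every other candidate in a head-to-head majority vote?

No

Head-to-head results (32 voters total):
Option D vs Option E: Option E wins 31–1.
Option D vs Option C: Option C wins 25–7.
Option D vs Option F: Option F wins 18–14.
Option E vs Option C: Option C wins 25–7.
Option E vs Option F: Option E wins 19–13.
Option C vs Option F: Option F wins 19–13.
No candidate beats all others: Option E beats Option F beats Option C beats Option E, a majority cycle.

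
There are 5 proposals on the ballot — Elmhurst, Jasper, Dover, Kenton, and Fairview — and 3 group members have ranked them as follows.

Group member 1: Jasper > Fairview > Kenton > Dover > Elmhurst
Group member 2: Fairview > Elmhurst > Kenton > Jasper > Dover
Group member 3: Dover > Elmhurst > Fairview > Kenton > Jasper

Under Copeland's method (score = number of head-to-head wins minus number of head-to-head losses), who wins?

Fairview

Pairwise results:
  Elmhurst vs Jasper: Elmhurst wins 2–1.
  Elmhurst vs Dover: Dover wins 2–1.
  Elmhurst vs Kenton: Elmhurst wins 2–1.
  Elmhurst vs Fairview: Fairview wins 2–1.
  Jasper vs Dover: Jasper wins 2–1.
  Jasper vs Kenton: Kenton wins 2–1.
  Jasper vs Fairview: Fairview wins 2–1.
  Dover vs Kenton: Kenton wins 2–1.
  Dover vs Fairview: Fairview wins 2–1.
  Kenton vs Fairview: Fairview wins 3–0.
Copeland scores (wins − losses):
  Elmhurst: 2 − 2 = 0
  Jasper: 1 − 3 = -2
  Dover: 1 − 3 = -2
  Kenton: 2 − 2 = 0
  Fairview: 4 − 0 = 4
Fairview has the best Copeland score.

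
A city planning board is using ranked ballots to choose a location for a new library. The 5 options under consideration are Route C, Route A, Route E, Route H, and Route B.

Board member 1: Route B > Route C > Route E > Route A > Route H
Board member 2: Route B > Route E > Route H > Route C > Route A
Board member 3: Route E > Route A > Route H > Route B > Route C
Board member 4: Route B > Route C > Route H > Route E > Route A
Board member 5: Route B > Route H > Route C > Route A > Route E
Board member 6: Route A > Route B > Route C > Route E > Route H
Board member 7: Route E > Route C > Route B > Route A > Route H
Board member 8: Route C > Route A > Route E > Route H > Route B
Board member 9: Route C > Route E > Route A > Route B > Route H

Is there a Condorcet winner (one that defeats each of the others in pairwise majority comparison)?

Yes

Head-to-head results (9 voters total):
Route C vs Route A: Route C wins 7–2.
Route C vs Route E: Route C wins 6–3.
Route C vs Route H: Route C wins 6–3.
Route C vs Route B: Route B wins 6–3.
Route A vs Route E: Route E wins 6–3.
Route A vs Route H: Route A wins 6–3.
Route A vs Route B: Route B wins 5–4.
Route E vs Route H: Route E wins 7–2.
Route E vs Route B: Route B wins 5–4.
Route H vs Route B: Route B wins 7–2.
Route B beats each rival — Route C (6–3), Route A (5–4), Route E (5–4), Route H (7–2) — so Route B is the Condorcet winner.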